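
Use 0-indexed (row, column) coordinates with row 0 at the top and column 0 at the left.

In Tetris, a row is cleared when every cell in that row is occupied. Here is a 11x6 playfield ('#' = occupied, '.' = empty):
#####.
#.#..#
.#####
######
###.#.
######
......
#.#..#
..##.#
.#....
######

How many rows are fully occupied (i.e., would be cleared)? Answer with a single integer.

Answer: 3

Derivation:
Check each row:
  row 0: 1 empty cell -> not full
  row 1: 3 empty cells -> not full
  row 2: 1 empty cell -> not full
  row 3: 0 empty cells -> FULL (clear)
  row 4: 2 empty cells -> not full
  row 5: 0 empty cells -> FULL (clear)
  row 6: 6 empty cells -> not full
  row 7: 3 empty cells -> not full
  row 8: 3 empty cells -> not full
  row 9: 5 empty cells -> not full
  row 10: 0 empty cells -> FULL (clear)
Total rows cleared: 3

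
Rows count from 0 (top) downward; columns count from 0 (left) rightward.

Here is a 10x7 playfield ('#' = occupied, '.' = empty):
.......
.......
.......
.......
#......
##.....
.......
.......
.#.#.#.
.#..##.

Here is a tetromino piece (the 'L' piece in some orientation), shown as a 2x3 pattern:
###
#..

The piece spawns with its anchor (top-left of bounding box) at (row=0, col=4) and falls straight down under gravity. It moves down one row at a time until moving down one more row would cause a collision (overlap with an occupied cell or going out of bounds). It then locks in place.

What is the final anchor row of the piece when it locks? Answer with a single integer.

Spawn at (row=0, col=4). Try each row:
  row 0: fits
  row 1: fits
  row 2: fits
  row 3: fits
  row 4: fits
  row 5: fits
  row 6: fits
  row 7: fits
  row 8: blocked -> lock at row 7

Answer: 7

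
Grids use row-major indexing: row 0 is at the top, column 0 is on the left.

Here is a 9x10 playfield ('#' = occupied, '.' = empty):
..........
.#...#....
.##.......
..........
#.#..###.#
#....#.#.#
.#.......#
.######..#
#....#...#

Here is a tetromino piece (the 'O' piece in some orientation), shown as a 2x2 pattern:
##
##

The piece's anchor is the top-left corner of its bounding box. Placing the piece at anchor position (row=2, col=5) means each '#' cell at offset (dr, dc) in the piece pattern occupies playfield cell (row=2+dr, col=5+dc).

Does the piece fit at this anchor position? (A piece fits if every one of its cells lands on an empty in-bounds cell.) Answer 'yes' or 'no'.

Answer: yes

Derivation:
Check each piece cell at anchor (2, 5):
  offset (0,0) -> (2,5): empty -> OK
  offset (0,1) -> (2,6): empty -> OK
  offset (1,0) -> (3,5): empty -> OK
  offset (1,1) -> (3,6): empty -> OK
All cells valid: yes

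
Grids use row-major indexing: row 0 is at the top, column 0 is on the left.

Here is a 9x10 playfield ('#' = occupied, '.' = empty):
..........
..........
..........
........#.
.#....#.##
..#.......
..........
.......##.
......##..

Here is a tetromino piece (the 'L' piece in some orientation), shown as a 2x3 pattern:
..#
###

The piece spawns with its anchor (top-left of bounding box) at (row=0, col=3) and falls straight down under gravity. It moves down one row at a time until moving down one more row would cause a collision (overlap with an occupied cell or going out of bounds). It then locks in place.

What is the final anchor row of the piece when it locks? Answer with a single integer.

Answer: 7

Derivation:
Spawn at (row=0, col=3). Try each row:
  row 0: fits
  row 1: fits
  row 2: fits
  row 3: fits
  row 4: fits
  row 5: fits
  row 6: fits
  row 7: fits
  row 8: blocked -> lock at row 7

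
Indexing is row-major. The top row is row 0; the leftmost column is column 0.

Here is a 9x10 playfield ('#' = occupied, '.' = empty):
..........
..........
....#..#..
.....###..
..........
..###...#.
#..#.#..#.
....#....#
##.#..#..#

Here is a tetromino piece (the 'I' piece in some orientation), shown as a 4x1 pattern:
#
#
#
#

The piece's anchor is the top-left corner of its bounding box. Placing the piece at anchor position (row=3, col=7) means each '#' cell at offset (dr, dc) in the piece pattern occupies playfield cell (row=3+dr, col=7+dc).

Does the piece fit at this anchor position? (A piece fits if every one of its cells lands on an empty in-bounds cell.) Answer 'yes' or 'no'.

Check each piece cell at anchor (3, 7):
  offset (0,0) -> (3,7): occupied ('#') -> FAIL
  offset (1,0) -> (4,7): empty -> OK
  offset (2,0) -> (5,7): empty -> OK
  offset (3,0) -> (6,7): empty -> OK
All cells valid: no

Answer: no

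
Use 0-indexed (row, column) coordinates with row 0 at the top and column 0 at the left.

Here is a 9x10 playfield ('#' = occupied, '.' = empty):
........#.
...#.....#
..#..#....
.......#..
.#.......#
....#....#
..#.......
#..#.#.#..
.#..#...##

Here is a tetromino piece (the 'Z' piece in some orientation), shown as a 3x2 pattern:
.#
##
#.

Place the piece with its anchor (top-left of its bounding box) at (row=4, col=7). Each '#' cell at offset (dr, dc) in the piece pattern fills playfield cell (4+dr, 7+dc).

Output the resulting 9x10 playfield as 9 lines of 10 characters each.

Fill (4+0,7+1) = (4,8)
Fill (4+1,7+0) = (5,7)
Fill (4+1,7+1) = (5,8)
Fill (4+2,7+0) = (6,7)

Answer: ........#.
...#.....#
..#..#....
.......#..
.#......##
....#..###
..#....#..
#..#.#.#..
.#..#...##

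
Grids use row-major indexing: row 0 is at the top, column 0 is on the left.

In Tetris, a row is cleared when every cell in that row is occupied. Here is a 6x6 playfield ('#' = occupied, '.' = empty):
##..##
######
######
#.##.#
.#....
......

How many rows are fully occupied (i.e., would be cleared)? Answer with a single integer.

Check each row:
  row 0: 2 empty cells -> not full
  row 1: 0 empty cells -> FULL (clear)
  row 2: 0 empty cells -> FULL (clear)
  row 3: 2 empty cells -> not full
  row 4: 5 empty cells -> not full
  row 5: 6 empty cells -> not full
Total rows cleared: 2

Answer: 2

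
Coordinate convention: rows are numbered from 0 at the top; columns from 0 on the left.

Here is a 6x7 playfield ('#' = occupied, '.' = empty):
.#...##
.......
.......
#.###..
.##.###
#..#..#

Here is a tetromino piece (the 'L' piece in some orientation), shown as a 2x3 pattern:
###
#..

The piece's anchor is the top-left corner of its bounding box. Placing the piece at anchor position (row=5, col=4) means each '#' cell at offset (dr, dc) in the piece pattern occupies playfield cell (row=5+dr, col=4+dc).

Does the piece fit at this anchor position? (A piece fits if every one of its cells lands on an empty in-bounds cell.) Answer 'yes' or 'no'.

Answer: no

Derivation:
Check each piece cell at anchor (5, 4):
  offset (0,0) -> (5,4): empty -> OK
  offset (0,1) -> (5,5): empty -> OK
  offset (0,2) -> (5,6): occupied ('#') -> FAIL
  offset (1,0) -> (6,4): out of bounds -> FAIL
All cells valid: no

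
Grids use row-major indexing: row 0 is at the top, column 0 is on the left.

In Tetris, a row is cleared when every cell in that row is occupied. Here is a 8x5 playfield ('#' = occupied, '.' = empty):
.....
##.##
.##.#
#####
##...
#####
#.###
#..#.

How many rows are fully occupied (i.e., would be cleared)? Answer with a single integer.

Check each row:
  row 0: 5 empty cells -> not full
  row 1: 1 empty cell -> not full
  row 2: 2 empty cells -> not full
  row 3: 0 empty cells -> FULL (clear)
  row 4: 3 empty cells -> not full
  row 5: 0 empty cells -> FULL (clear)
  row 6: 1 empty cell -> not full
  row 7: 3 empty cells -> not full
Total rows cleared: 2

Answer: 2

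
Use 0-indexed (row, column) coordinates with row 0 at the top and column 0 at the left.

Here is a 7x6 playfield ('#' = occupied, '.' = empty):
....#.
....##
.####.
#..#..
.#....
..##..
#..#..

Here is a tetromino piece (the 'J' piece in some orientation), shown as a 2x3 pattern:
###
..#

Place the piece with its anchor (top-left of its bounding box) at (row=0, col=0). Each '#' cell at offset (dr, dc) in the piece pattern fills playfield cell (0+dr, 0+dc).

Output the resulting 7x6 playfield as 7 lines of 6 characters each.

Answer: ###.#.
..#.##
.####.
#..#..
.#....
..##..
#..#..

Derivation:
Fill (0+0,0+0) = (0,0)
Fill (0+0,0+1) = (0,1)
Fill (0+0,0+2) = (0,2)
Fill (0+1,0+2) = (1,2)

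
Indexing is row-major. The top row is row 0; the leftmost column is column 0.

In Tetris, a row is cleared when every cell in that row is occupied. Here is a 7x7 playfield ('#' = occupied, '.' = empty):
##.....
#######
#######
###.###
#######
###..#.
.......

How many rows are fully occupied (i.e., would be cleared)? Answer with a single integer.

Answer: 3

Derivation:
Check each row:
  row 0: 5 empty cells -> not full
  row 1: 0 empty cells -> FULL (clear)
  row 2: 0 empty cells -> FULL (clear)
  row 3: 1 empty cell -> not full
  row 4: 0 empty cells -> FULL (clear)
  row 5: 3 empty cells -> not full
  row 6: 7 empty cells -> not full
Total rows cleared: 3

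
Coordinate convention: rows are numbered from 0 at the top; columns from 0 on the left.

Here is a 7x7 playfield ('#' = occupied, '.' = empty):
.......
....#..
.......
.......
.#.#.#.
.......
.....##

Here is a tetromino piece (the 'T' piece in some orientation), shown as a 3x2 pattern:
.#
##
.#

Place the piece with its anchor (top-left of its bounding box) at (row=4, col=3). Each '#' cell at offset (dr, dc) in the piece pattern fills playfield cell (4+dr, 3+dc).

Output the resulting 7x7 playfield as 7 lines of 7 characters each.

Fill (4+0,3+1) = (4,4)
Fill (4+1,3+0) = (5,3)
Fill (4+1,3+1) = (5,4)
Fill (4+2,3+1) = (6,4)

Answer: .......
....#..
.......
.......
.#.###.
...##..
....###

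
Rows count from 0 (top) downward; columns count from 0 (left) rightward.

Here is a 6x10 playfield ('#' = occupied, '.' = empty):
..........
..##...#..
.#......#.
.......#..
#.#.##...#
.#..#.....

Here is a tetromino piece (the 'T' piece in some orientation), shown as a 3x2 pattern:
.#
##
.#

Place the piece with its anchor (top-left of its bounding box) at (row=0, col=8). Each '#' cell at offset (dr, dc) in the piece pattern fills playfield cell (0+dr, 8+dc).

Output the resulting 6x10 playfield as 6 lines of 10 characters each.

Answer: .........#
..##...###
.#......##
.......#..
#.#.##...#
.#..#.....

Derivation:
Fill (0+0,8+1) = (0,9)
Fill (0+1,8+0) = (1,8)
Fill (0+1,8+1) = (1,9)
Fill (0+2,8+1) = (2,9)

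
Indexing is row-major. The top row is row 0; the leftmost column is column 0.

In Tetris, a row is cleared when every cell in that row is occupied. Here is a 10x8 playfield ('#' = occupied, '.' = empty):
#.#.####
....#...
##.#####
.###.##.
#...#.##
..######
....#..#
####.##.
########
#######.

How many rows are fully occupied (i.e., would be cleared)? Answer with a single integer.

Answer: 1

Derivation:
Check each row:
  row 0: 2 empty cells -> not full
  row 1: 7 empty cells -> not full
  row 2: 1 empty cell -> not full
  row 3: 3 empty cells -> not full
  row 4: 4 empty cells -> not full
  row 5: 2 empty cells -> not full
  row 6: 6 empty cells -> not full
  row 7: 2 empty cells -> not full
  row 8: 0 empty cells -> FULL (clear)
  row 9: 1 empty cell -> not full
Total rows cleared: 1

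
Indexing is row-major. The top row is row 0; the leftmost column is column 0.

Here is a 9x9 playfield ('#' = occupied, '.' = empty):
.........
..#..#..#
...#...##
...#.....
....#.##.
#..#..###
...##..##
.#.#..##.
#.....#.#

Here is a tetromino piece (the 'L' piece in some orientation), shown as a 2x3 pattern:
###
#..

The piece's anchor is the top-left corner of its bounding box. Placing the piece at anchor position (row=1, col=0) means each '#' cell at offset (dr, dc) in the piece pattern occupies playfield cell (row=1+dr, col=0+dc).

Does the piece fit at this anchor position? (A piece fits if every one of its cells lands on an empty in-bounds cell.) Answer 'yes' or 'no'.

Answer: no

Derivation:
Check each piece cell at anchor (1, 0):
  offset (0,0) -> (1,0): empty -> OK
  offset (0,1) -> (1,1): empty -> OK
  offset (0,2) -> (1,2): occupied ('#') -> FAIL
  offset (1,0) -> (2,0): empty -> OK
All cells valid: no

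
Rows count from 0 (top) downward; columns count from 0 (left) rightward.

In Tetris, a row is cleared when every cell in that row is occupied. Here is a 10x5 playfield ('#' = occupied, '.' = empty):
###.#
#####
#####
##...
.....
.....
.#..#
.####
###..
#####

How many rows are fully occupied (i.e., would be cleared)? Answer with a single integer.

Answer: 3

Derivation:
Check each row:
  row 0: 1 empty cell -> not full
  row 1: 0 empty cells -> FULL (clear)
  row 2: 0 empty cells -> FULL (clear)
  row 3: 3 empty cells -> not full
  row 4: 5 empty cells -> not full
  row 5: 5 empty cells -> not full
  row 6: 3 empty cells -> not full
  row 7: 1 empty cell -> not full
  row 8: 2 empty cells -> not full
  row 9: 0 empty cells -> FULL (clear)
Total rows cleared: 3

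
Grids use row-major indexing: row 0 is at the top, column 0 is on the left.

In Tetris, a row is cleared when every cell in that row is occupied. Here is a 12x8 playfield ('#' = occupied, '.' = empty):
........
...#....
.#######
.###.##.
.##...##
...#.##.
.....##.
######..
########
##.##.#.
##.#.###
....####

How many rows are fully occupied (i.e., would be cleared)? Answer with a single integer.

Answer: 1

Derivation:
Check each row:
  row 0: 8 empty cells -> not full
  row 1: 7 empty cells -> not full
  row 2: 1 empty cell -> not full
  row 3: 3 empty cells -> not full
  row 4: 4 empty cells -> not full
  row 5: 5 empty cells -> not full
  row 6: 6 empty cells -> not full
  row 7: 2 empty cells -> not full
  row 8: 0 empty cells -> FULL (clear)
  row 9: 3 empty cells -> not full
  row 10: 2 empty cells -> not full
  row 11: 4 empty cells -> not full
Total rows cleared: 1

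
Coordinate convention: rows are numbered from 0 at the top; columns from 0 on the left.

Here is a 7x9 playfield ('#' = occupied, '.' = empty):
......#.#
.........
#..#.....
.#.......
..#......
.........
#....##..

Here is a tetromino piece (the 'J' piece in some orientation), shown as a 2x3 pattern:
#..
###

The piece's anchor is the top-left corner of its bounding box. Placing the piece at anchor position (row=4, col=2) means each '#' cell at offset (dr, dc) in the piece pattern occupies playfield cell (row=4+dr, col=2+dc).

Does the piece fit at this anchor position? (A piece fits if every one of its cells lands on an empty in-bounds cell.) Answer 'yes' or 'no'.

Answer: no

Derivation:
Check each piece cell at anchor (4, 2):
  offset (0,0) -> (4,2): occupied ('#') -> FAIL
  offset (1,0) -> (5,2): empty -> OK
  offset (1,1) -> (5,3): empty -> OK
  offset (1,2) -> (5,4): empty -> OK
All cells valid: no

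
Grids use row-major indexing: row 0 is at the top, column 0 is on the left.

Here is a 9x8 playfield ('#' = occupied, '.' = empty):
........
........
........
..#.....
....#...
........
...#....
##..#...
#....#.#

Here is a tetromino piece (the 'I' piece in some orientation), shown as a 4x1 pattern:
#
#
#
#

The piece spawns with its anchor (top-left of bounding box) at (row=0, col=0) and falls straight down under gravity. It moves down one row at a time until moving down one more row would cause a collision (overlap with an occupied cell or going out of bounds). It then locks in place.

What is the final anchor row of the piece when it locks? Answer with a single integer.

Answer: 3

Derivation:
Spawn at (row=0, col=0). Try each row:
  row 0: fits
  row 1: fits
  row 2: fits
  row 3: fits
  row 4: blocked -> lock at row 3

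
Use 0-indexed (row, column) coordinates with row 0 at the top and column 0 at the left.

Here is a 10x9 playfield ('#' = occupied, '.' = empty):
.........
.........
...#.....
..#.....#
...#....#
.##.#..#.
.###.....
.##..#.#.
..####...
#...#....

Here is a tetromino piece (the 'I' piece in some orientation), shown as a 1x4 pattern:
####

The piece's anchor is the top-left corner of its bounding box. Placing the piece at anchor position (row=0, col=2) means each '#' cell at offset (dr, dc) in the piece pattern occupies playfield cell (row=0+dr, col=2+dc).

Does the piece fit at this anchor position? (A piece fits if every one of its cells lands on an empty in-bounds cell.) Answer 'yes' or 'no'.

Check each piece cell at anchor (0, 2):
  offset (0,0) -> (0,2): empty -> OK
  offset (0,1) -> (0,3): empty -> OK
  offset (0,2) -> (0,4): empty -> OK
  offset (0,3) -> (0,5): empty -> OK
All cells valid: yes

Answer: yes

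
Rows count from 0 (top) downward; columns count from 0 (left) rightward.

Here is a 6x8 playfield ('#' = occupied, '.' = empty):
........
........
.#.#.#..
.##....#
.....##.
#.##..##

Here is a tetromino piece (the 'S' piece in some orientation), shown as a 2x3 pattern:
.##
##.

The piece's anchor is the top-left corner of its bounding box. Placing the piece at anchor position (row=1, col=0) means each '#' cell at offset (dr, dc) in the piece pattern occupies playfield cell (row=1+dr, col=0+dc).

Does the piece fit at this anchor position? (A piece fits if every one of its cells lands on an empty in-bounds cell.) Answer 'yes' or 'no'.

Check each piece cell at anchor (1, 0):
  offset (0,1) -> (1,1): empty -> OK
  offset (0,2) -> (1,2): empty -> OK
  offset (1,0) -> (2,0): empty -> OK
  offset (1,1) -> (2,1): occupied ('#') -> FAIL
All cells valid: no

Answer: no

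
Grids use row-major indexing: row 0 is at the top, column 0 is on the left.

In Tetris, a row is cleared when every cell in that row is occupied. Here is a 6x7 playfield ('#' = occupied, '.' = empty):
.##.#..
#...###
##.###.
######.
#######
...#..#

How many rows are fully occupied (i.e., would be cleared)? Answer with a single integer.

Answer: 1

Derivation:
Check each row:
  row 0: 4 empty cells -> not full
  row 1: 3 empty cells -> not full
  row 2: 2 empty cells -> not full
  row 3: 1 empty cell -> not full
  row 4: 0 empty cells -> FULL (clear)
  row 5: 5 empty cells -> not full
Total rows cleared: 1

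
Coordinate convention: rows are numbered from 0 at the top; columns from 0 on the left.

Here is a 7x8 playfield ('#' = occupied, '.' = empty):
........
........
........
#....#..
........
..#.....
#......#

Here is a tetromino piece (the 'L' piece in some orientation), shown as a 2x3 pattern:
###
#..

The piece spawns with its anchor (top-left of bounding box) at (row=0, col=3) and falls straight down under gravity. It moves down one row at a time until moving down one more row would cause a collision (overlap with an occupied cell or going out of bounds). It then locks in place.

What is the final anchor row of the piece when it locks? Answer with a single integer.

Spawn at (row=0, col=3). Try each row:
  row 0: fits
  row 1: fits
  row 2: fits
  row 3: blocked -> lock at row 2

Answer: 2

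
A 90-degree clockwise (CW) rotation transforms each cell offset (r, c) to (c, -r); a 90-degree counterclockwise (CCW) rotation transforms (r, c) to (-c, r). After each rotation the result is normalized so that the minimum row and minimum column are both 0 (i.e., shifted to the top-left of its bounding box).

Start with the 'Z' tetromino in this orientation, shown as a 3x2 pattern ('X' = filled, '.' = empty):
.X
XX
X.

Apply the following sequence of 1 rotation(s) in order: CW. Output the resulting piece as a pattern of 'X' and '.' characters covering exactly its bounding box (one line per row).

Answer: XX.
.XX

Derivation:
Start:
.X
XX
X.
After rotation 1 (CW):
XX.
.XX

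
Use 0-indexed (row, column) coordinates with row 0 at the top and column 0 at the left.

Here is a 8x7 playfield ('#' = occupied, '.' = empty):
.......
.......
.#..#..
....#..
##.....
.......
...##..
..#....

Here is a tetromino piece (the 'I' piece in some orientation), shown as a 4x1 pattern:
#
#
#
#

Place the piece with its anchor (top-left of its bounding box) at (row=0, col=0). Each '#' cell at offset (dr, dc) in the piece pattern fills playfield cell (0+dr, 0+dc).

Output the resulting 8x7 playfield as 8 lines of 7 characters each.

Answer: #......
#......
##..#..
#...#..
##.....
.......
...##..
..#....

Derivation:
Fill (0+0,0+0) = (0,0)
Fill (0+1,0+0) = (1,0)
Fill (0+2,0+0) = (2,0)
Fill (0+3,0+0) = (3,0)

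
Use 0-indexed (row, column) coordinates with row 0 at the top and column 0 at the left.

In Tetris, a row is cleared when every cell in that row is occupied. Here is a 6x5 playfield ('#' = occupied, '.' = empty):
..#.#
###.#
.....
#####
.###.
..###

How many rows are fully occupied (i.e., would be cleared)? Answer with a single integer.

Check each row:
  row 0: 3 empty cells -> not full
  row 1: 1 empty cell -> not full
  row 2: 5 empty cells -> not full
  row 3: 0 empty cells -> FULL (clear)
  row 4: 2 empty cells -> not full
  row 5: 2 empty cells -> not full
Total rows cleared: 1

Answer: 1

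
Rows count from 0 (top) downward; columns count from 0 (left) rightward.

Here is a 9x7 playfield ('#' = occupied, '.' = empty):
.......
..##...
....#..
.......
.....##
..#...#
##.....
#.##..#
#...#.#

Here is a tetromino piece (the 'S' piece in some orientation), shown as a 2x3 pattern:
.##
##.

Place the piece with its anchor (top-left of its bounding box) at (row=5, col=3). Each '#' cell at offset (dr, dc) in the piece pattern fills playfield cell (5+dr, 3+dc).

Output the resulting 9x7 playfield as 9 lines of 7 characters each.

Fill (5+0,3+1) = (5,4)
Fill (5+0,3+2) = (5,5)
Fill (5+1,3+0) = (6,3)
Fill (5+1,3+1) = (6,4)

Answer: .......
..##...
....#..
.......
.....##
..#.###
##.##..
#.##..#
#...#.#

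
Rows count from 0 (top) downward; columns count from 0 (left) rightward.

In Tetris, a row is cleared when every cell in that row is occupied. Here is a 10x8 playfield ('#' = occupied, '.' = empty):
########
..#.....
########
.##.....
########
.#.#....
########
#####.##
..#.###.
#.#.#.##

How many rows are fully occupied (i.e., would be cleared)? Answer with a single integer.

Check each row:
  row 0: 0 empty cells -> FULL (clear)
  row 1: 7 empty cells -> not full
  row 2: 0 empty cells -> FULL (clear)
  row 3: 6 empty cells -> not full
  row 4: 0 empty cells -> FULL (clear)
  row 5: 6 empty cells -> not full
  row 6: 0 empty cells -> FULL (clear)
  row 7: 1 empty cell -> not full
  row 8: 4 empty cells -> not full
  row 9: 3 empty cells -> not full
Total rows cleared: 4

Answer: 4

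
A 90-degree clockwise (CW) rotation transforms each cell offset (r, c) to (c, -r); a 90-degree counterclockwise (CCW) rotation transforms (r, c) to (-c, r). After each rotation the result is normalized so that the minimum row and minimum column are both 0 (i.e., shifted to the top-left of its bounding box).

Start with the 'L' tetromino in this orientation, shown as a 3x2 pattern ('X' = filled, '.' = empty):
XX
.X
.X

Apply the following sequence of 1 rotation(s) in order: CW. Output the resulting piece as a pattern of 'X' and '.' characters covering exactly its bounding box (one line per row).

Start:
XX
.X
.X
After rotation 1 (CW):
..X
XXX

Answer: ..X
XXX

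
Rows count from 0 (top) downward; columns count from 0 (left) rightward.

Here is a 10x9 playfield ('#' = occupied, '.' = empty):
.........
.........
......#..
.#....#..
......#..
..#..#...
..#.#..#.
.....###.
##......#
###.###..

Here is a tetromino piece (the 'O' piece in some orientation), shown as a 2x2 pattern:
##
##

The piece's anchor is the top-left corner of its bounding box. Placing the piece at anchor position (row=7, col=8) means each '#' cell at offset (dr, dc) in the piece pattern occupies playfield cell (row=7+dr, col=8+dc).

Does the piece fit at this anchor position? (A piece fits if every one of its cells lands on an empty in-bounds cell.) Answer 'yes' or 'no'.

Answer: no

Derivation:
Check each piece cell at anchor (7, 8):
  offset (0,0) -> (7,8): empty -> OK
  offset (0,1) -> (7,9): out of bounds -> FAIL
  offset (1,0) -> (8,8): occupied ('#') -> FAIL
  offset (1,1) -> (8,9): out of bounds -> FAIL
All cells valid: no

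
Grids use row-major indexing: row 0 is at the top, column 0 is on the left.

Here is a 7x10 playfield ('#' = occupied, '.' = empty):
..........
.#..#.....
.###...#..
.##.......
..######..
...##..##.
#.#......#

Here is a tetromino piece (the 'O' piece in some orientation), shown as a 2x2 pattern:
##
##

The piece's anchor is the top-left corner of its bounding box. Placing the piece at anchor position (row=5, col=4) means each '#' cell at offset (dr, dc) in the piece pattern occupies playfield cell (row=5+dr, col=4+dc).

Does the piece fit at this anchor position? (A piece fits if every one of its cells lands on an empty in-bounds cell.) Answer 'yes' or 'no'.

Answer: no

Derivation:
Check each piece cell at anchor (5, 4):
  offset (0,0) -> (5,4): occupied ('#') -> FAIL
  offset (0,1) -> (5,5): empty -> OK
  offset (1,0) -> (6,4): empty -> OK
  offset (1,1) -> (6,5): empty -> OK
All cells valid: no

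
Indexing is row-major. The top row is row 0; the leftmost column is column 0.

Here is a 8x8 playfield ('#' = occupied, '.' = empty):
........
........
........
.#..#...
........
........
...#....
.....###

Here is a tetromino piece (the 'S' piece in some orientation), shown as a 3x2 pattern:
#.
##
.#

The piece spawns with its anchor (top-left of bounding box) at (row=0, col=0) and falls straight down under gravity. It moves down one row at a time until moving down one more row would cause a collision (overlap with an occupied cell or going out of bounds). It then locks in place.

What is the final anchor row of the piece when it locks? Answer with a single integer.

Answer: 0

Derivation:
Spawn at (row=0, col=0). Try each row:
  row 0: fits
  row 1: blocked -> lock at row 0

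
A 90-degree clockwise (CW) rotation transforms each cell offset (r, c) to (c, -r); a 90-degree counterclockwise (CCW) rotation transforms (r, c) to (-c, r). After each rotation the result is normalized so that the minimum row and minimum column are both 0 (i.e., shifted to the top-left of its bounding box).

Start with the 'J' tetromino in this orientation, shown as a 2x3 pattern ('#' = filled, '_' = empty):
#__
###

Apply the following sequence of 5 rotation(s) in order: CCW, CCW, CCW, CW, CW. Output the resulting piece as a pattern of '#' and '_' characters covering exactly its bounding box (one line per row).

Start:
#__
###
After rotation 1 (CCW):
_#
_#
##
After rotation 2 (CCW):
###
__#
After rotation 3 (CCW):
##
#_
#_
After rotation 4 (CW):
###
__#
After rotation 5 (CW):
_#
_#
##

Answer: _#
_#
##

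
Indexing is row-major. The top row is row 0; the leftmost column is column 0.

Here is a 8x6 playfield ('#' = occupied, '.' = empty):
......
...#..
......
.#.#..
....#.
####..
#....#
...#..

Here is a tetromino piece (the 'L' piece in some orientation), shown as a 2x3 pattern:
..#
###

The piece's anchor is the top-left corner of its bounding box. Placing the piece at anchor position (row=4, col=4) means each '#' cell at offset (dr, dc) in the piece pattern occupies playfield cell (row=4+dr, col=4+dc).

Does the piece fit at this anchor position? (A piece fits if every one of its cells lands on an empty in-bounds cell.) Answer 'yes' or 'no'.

Answer: no

Derivation:
Check each piece cell at anchor (4, 4):
  offset (0,2) -> (4,6): out of bounds -> FAIL
  offset (1,0) -> (5,4): empty -> OK
  offset (1,1) -> (5,5): empty -> OK
  offset (1,2) -> (5,6): out of bounds -> FAIL
All cells valid: no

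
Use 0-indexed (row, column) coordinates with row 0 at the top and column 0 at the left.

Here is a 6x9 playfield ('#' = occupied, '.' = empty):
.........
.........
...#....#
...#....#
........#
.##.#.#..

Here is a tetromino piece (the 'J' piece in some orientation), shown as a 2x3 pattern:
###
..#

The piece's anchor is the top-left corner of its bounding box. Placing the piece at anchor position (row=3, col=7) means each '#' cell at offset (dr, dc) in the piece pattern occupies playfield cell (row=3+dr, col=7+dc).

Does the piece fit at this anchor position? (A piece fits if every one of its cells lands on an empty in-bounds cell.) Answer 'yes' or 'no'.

Answer: no

Derivation:
Check each piece cell at anchor (3, 7):
  offset (0,0) -> (3,7): empty -> OK
  offset (0,1) -> (3,8): occupied ('#') -> FAIL
  offset (0,2) -> (3,9): out of bounds -> FAIL
  offset (1,2) -> (4,9): out of bounds -> FAIL
All cells valid: no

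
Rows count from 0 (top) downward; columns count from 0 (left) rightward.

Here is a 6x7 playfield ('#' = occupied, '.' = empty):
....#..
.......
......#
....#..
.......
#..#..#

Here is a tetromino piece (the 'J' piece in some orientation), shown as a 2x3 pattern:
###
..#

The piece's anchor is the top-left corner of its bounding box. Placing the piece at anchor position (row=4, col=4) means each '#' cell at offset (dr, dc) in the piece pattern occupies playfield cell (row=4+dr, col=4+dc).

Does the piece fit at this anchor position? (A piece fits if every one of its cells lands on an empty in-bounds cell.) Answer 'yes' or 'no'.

Check each piece cell at anchor (4, 4):
  offset (0,0) -> (4,4): empty -> OK
  offset (0,1) -> (4,5): empty -> OK
  offset (0,2) -> (4,6): empty -> OK
  offset (1,2) -> (5,6): occupied ('#') -> FAIL
All cells valid: no

Answer: no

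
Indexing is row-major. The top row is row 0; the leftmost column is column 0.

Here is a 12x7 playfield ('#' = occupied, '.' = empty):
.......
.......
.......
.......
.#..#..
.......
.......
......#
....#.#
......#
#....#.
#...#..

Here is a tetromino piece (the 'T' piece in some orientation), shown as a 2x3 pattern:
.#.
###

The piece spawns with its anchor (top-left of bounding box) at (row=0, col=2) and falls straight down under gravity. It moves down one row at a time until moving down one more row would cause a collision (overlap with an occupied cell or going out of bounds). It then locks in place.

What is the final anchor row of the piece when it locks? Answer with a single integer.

Spawn at (row=0, col=2). Try each row:
  row 0: fits
  row 1: fits
  row 2: fits
  row 3: blocked -> lock at row 2

Answer: 2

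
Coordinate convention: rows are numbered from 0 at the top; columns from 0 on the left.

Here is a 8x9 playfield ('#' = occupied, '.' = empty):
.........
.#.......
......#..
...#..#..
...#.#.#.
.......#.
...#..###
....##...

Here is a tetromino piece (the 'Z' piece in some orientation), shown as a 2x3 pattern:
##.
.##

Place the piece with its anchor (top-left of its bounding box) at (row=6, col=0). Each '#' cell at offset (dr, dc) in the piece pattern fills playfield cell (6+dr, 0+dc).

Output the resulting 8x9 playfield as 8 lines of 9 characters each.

Fill (6+0,0+0) = (6,0)
Fill (6+0,0+1) = (6,1)
Fill (6+1,0+1) = (7,1)
Fill (6+1,0+2) = (7,2)

Answer: .........
.#.......
......#..
...#..#..
...#.#.#.
.......#.
##.#..###
.##.##...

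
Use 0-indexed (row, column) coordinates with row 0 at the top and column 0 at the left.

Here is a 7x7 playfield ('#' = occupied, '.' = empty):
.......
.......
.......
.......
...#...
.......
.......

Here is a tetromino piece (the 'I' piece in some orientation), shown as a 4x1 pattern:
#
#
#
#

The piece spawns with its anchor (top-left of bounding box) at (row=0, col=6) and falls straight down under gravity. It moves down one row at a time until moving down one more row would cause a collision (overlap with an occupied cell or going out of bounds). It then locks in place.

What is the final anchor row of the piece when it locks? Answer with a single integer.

Spawn at (row=0, col=6). Try each row:
  row 0: fits
  row 1: fits
  row 2: fits
  row 3: fits
  row 4: blocked -> lock at row 3

Answer: 3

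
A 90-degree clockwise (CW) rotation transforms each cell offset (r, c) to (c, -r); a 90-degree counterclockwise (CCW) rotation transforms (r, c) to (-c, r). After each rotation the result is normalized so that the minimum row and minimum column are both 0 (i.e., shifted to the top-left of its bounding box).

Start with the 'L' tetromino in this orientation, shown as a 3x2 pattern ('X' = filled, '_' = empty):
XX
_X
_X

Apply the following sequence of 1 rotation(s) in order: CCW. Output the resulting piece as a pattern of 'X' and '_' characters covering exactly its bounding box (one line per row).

Start:
XX
_X
_X
After rotation 1 (CCW):
XXX
X__

Answer: XXX
X__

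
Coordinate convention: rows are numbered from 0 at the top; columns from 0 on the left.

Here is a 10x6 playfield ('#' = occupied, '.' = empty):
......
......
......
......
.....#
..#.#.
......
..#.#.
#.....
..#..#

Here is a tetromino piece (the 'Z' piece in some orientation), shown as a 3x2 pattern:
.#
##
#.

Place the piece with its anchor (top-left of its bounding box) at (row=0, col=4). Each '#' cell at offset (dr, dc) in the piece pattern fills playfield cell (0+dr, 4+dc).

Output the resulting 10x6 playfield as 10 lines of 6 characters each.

Fill (0+0,4+1) = (0,5)
Fill (0+1,4+0) = (1,4)
Fill (0+1,4+1) = (1,5)
Fill (0+2,4+0) = (2,4)

Answer: .....#
....##
....#.
......
.....#
..#.#.
......
..#.#.
#.....
..#..#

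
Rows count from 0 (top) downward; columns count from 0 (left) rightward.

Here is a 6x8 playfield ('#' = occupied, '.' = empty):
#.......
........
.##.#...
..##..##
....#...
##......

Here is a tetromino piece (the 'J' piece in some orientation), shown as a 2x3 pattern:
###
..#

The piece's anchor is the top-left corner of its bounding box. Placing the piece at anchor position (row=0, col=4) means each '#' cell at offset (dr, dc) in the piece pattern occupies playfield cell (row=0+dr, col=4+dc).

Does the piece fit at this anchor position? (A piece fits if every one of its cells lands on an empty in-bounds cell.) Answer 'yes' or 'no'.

Check each piece cell at anchor (0, 4):
  offset (0,0) -> (0,4): empty -> OK
  offset (0,1) -> (0,5): empty -> OK
  offset (0,2) -> (0,6): empty -> OK
  offset (1,2) -> (1,6): empty -> OK
All cells valid: yes

Answer: yes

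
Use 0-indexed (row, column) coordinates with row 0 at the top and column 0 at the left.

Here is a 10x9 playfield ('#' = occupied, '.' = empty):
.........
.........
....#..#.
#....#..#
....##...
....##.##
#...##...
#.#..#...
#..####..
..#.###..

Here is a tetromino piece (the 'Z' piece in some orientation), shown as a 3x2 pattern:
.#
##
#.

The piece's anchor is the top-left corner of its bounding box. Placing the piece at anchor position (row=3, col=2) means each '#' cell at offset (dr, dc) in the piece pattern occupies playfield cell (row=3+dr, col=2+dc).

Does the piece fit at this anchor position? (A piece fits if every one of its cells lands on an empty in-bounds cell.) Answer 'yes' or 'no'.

Answer: yes

Derivation:
Check each piece cell at anchor (3, 2):
  offset (0,1) -> (3,3): empty -> OK
  offset (1,0) -> (4,2): empty -> OK
  offset (1,1) -> (4,3): empty -> OK
  offset (2,0) -> (5,2): empty -> OK
All cells valid: yes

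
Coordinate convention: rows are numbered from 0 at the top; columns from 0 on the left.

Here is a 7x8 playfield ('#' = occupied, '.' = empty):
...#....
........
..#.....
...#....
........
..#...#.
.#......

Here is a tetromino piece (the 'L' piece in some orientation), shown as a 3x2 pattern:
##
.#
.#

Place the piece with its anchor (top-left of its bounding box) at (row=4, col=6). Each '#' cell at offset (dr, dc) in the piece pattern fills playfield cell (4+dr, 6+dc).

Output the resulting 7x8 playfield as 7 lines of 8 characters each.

Answer: ...#....
........
..#.....
...#....
......##
..#...##
.#.....#

Derivation:
Fill (4+0,6+0) = (4,6)
Fill (4+0,6+1) = (4,7)
Fill (4+1,6+1) = (5,7)
Fill (4+2,6+1) = (6,7)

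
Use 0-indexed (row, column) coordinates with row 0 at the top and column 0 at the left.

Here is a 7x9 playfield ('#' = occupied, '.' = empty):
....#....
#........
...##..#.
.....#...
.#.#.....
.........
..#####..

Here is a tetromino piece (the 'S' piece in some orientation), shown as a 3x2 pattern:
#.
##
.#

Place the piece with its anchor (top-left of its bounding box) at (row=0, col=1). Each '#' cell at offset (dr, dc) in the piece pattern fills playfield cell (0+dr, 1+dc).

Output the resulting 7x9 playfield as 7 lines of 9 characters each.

Answer: .#..#....
###......
..###..#.
.....#...
.#.#.....
.........
..#####..

Derivation:
Fill (0+0,1+0) = (0,1)
Fill (0+1,1+0) = (1,1)
Fill (0+1,1+1) = (1,2)
Fill (0+2,1+1) = (2,2)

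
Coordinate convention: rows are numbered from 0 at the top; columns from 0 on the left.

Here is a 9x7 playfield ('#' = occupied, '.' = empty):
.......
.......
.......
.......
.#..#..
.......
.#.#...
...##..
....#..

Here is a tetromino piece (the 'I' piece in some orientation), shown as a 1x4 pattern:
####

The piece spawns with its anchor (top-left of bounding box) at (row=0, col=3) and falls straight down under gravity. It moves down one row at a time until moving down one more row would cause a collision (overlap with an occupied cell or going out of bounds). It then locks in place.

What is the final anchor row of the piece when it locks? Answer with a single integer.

Spawn at (row=0, col=3). Try each row:
  row 0: fits
  row 1: fits
  row 2: fits
  row 3: fits
  row 4: blocked -> lock at row 3

Answer: 3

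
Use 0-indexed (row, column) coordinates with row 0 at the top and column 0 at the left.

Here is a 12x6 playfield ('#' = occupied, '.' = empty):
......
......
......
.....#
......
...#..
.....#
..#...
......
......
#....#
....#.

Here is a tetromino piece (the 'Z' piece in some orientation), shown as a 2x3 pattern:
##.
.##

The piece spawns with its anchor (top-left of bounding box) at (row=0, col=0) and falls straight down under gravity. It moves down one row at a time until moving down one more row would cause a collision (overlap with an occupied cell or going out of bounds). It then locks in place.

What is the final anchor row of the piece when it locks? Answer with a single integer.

Spawn at (row=0, col=0). Try each row:
  row 0: fits
  row 1: fits
  row 2: fits
  row 3: fits
  row 4: fits
  row 5: fits
  row 6: blocked -> lock at row 5

Answer: 5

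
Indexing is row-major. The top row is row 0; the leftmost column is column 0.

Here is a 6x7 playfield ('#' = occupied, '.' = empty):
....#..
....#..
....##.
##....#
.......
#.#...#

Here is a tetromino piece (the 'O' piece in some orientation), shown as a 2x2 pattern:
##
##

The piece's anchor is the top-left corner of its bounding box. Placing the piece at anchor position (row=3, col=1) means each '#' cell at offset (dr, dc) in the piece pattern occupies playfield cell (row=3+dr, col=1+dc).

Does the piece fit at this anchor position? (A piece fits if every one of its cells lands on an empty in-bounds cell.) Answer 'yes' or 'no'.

Check each piece cell at anchor (3, 1):
  offset (0,0) -> (3,1): occupied ('#') -> FAIL
  offset (0,1) -> (3,2): empty -> OK
  offset (1,0) -> (4,1): empty -> OK
  offset (1,1) -> (4,2): empty -> OK
All cells valid: no

Answer: no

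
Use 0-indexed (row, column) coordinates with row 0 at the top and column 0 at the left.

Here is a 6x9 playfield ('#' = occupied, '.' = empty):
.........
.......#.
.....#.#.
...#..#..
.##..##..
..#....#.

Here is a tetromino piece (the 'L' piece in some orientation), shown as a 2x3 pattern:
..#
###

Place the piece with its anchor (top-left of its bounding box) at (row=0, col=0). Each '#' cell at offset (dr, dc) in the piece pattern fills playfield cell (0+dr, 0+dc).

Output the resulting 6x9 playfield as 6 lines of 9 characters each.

Fill (0+0,0+2) = (0,2)
Fill (0+1,0+0) = (1,0)
Fill (0+1,0+1) = (1,1)
Fill (0+1,0+2) = (1,2)

Answer: ..#......
###....#.
.....#.#.
...#..#..
.##..##..
..#....#.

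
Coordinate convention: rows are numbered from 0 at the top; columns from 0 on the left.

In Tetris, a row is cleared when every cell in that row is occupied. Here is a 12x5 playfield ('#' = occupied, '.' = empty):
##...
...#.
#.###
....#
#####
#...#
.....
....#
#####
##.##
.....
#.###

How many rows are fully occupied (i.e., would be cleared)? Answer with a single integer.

Check each row:
  row 0: 3 empty cells -> not full
  row 1: 4 empty cells -> not full
  row 2: 1 empty cell -> not full
  row 3: 4 empty cells -> not full
  row 4: 0 empty cells -> FULL (clear)
  row 5: 3 empty cells -> not full
  row 6: 5 empty cells -> not full
  row 7: 4 empty cells -> not full
  row 8: 0 empty cells -> FULL (clear)
  row 9: 1 empty cell -> not full
  row 10: 5 empty cells -> not full
  row 11: 1 empty cell -> not full
Total rows cleared: 2

Answer: 2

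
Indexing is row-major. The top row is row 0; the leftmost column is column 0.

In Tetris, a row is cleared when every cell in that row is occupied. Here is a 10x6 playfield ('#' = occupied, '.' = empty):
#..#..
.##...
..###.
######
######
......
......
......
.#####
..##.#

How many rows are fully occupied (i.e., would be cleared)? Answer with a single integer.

Answer: 2

Derivation:
Check each row:
  row 0: 4 empty cells -> not full
  row 1: 4 empty cells -> not full
  row 2: 3 empty cells -> not full
  row 3: 0 empty cells -> FULL (clear)
  row 4: 0 empty cells -> FULL (clear)
  row 5: 6 empty cells -> not full
  row 6: 6 empty cells -> not full
  row 7: 6 empty cells -> not full
  row 8: 1 empty cell -> not full
  row 9: 3 empty cells -> not full
Total rows cleared: 2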